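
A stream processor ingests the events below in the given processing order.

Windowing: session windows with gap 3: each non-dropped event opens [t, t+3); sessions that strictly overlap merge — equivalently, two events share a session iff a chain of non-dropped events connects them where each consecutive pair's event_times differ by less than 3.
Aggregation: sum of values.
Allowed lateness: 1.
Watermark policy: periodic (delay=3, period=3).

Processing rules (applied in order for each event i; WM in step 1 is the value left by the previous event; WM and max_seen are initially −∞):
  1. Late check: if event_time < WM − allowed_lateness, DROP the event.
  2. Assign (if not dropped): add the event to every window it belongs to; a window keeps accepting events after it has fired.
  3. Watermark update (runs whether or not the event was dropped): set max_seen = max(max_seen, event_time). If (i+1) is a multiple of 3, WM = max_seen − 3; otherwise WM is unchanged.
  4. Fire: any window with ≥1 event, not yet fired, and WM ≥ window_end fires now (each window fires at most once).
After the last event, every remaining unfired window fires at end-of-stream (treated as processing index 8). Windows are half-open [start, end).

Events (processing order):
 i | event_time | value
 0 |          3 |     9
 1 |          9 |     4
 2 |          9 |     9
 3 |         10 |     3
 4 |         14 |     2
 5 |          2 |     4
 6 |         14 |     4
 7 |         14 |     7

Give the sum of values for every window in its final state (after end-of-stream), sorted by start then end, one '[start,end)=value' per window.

i=0 t=3 v=9: → [3,6); WM=−∞
i=1 t=9 v=4: → [9,12); WM=−∞
i=2 t=9 v=9: → [9,12); WM=6
i=3 t=10 v=3: → [9,13); WM=6
i=4 t=14 v=2: → [14,17); WM=6
i=5 t=2 v=4: DROP (t<6-1); WM=11
i=6 t=14 v=4: → [14,17); WM=11
i=7 t=14 v=7: → [14,17); WM=11

[3,6)=9 [9,13)=16 [14,17)=13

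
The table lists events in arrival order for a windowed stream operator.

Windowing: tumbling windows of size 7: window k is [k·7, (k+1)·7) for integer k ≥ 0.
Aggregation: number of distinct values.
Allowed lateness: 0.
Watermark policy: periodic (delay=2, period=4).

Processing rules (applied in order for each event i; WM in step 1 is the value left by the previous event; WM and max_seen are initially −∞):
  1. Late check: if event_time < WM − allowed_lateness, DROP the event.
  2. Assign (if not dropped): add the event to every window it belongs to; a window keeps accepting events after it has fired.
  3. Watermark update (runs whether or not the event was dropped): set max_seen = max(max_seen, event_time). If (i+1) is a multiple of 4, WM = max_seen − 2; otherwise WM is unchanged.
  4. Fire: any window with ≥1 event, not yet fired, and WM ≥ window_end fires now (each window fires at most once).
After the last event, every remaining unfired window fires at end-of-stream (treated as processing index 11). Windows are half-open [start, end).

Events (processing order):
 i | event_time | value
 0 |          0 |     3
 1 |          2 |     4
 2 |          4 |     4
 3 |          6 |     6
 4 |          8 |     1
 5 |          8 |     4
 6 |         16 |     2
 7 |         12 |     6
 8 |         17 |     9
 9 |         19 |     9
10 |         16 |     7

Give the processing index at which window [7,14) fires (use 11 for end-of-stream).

i=0 t=0 v=3: → [0,7); WM=−∞
i=1 t=2 v=4: → [0,7); WM=−∞
i=2 t=4 v=4: → [0,7); WM=−∞
i=3 t=6 v=6: → [0,7); WM=4
i=4 t=8 v=1: → [7,14); WM=4
i=5 t=8 v=4: → [7,14); WM=4
i=6 t=16 v=2: → [14,21); WM=4
i=7 t=12 v=6: → [7,14); WM=14; [0,7) fires=3 [7,14) fires=3
i=8 t=17 v=9: → [14,21); WM=14
i=9 t=19 v=9: → [14,21); WM=14
i=10 t=16 v=7: → [14,21); WM=14

7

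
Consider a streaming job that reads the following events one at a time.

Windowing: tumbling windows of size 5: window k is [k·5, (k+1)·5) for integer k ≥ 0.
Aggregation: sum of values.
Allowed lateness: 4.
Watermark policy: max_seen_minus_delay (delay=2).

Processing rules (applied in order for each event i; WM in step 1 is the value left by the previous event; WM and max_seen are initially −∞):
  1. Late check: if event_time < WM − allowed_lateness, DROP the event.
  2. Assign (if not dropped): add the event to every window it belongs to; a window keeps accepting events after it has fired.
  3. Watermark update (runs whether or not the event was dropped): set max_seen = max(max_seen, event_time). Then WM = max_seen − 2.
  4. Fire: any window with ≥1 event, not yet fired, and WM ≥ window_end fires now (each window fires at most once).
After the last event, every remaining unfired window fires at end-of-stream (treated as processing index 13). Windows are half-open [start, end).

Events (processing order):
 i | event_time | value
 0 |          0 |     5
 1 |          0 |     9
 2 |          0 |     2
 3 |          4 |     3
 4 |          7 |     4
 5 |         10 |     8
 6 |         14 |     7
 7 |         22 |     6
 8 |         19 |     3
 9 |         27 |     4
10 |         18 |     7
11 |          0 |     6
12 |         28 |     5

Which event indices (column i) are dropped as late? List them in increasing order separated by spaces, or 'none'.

i=0 t=0 v=5: → [0,5); WM=-2
i=1 t=0 v=9: → [0,5); WM=-2
i=2 t=0 v=2: → [0,5); WM=-2
i=3 t=4 v=3: → [0,5); WM=2
i=4 t=7 v=4: → [5,10); WM=5; [0,5) fires=19
i=5 t=10 v=8: → [10,15); WM=8
i=6 t=14 v=7: → [10,15); WM=12; [5,10) fires=4
i=7 t=22 v=6: → [20,25); WM=20; [10,15) fires=15
i=8 t=19 v=3: → [15,20); WM=20; [15,20) fires=3
i=9 t=27 v=4: → [25,30); WM=25; [20,25) fires=6
i=10 t=18 v=7: DROP (t<25-4); WM=25
i=11 t=0 v=6: DROP (t<25-4); WM=25
i=12 t=28 v=5: → [25,30); WM=26

10 11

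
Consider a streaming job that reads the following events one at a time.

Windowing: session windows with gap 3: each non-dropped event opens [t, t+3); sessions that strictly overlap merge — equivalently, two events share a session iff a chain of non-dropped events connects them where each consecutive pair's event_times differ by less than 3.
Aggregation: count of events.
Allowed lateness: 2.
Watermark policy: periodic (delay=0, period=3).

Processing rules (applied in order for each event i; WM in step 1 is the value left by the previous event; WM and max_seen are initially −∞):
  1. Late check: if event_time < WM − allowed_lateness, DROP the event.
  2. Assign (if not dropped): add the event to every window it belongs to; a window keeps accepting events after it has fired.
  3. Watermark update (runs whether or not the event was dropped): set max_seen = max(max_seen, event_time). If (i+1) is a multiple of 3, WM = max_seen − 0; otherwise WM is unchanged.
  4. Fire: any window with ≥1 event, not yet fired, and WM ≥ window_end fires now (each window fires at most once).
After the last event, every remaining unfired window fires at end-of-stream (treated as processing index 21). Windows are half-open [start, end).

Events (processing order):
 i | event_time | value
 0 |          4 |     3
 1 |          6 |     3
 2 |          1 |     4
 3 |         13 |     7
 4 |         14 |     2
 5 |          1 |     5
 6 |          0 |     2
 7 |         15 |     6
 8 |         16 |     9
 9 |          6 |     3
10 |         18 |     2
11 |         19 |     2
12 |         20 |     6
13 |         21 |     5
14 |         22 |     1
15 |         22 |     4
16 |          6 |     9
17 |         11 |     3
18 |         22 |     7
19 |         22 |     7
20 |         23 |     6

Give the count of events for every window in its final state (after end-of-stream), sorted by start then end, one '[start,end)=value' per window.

[1,4)=1 [4,9)=2 [13,26)=13

i=0 t=4 v=3: → [4,7); WM=−∞
i=1 t=6 v=3: → [4,9); WM=−∞
i=2 t=1 v=4: → [1,4); WM=6
i=3 t=13 v=7: → [13,16); WM=6
i=4 t=14 v=2: → [13,17); WM=6
i=5 t=1 v=5: DROP (t<6-2); WM=14
i=6 t=0 v=2: DROP (t<14-2); WM=14
i=7 t=15 v=6: → [13,18); WM=14
i=8 t=16 v=9: → [13,19); WM=16
i=9 t=6 v=3: DROP (t<16-2); WM=16
i=10 t=18 v=2: → [13,21); WM=16
i=11 t=19 v=2: → [13,22); WM=19
i=12 t=20 v=6: → [13,23); WM=19
i=13 t=21 v=5: → [13,24); WM=19
i=14 t=22 v=1: → [13,25); WM=22
i=15 t=22 v=4: → [13,25); WM=22
i=16 t=6 v=9: DROP (t<22-2); WM=22
i=17 t=11 v=3: DROP (t<22-2); WM=22
i=18 t=22 v=7: → [13,25); WM=22
i=19 t=22 v=7: → [13,25); WM=22
i=20 t=23 v=6: → [13,26); WM=23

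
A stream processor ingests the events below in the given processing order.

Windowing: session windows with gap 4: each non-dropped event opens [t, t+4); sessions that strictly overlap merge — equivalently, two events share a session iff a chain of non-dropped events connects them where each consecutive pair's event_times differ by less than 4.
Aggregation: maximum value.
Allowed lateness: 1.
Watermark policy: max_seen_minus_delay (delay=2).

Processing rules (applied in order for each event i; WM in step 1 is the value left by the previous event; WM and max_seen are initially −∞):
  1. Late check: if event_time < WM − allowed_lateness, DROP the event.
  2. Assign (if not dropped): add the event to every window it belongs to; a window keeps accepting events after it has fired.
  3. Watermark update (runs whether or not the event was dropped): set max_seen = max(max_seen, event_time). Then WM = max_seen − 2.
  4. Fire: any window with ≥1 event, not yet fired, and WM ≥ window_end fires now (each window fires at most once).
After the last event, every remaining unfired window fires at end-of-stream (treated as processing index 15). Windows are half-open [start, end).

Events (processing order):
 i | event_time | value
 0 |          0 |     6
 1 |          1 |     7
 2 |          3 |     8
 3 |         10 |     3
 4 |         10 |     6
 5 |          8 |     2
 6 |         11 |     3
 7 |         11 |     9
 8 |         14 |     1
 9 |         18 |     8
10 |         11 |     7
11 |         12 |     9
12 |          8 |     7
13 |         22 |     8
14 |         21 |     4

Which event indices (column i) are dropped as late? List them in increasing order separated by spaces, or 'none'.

i=0 t=0 v=6: → [0,4); WM=-2
i=1 t=1 v=7: → [0,5); WM=-1
i=2 t=3 v=8: → [0,7); WM=1
i=3 t=10 v=3: → [10,14); WM=8
i=4 t=10 v=6: → [10,14); WM=8
i=5 t=8 v=2: → [8,14); WM=8
i=6 t=11 v=3: → [8,15); WM=9
i=7 t=11 v=9: → [8,15); WM=9
i=8 t=14 v=1: → [8,18); WM=12
i=9 t=18 v=8: → [18,22); WM=16
i=10 t=11 v=7: DROP (t<16-1); WM=16
i=11 t=12 v=9: DROP (t<16-1); WM=16
i=12 t=8 v=7: DROP (t<16-1); WM=16
i=13 t=22 v=8: → [22,26); WM=20
i=14 t=21 v=4: → [18,26); WM=20

10 11 12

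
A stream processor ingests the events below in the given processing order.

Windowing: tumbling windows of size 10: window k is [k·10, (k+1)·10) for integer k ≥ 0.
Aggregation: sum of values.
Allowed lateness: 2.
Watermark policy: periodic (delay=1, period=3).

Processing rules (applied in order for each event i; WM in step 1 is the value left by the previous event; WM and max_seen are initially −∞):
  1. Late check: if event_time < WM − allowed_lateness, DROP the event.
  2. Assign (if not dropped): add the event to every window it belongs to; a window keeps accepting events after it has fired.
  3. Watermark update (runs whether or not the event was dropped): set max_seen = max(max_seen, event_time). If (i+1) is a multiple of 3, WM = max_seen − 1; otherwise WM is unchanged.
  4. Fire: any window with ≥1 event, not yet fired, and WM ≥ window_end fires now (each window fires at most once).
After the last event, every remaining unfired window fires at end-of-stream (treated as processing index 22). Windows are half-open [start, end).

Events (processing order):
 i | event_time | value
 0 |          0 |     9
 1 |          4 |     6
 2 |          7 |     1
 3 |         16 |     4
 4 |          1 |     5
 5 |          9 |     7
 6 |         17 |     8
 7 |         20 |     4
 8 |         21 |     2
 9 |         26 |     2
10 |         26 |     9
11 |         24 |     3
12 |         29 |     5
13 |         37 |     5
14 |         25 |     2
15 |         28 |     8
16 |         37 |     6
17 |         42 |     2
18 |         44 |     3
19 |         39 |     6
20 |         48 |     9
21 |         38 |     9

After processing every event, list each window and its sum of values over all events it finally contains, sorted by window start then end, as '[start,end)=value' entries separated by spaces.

i=0 t=0 v=9: → [0,10); WM=−∞
i=1 t=4 v=6: → [0,10); WM=−∞
i=2 t=7 v=1: → [0,10); WM=6
i=3 t=16 v=4: → [10,20); WM=6
i=4 t=1 v=5: DROP (t<6-2); WM=6
i=5 t=9 v=7: → [0,10); WM=15; [0,10) fires=23
i=6 t=17 v=8: → [10,20); WM=15
i=7 t=20 v=4: → [20,30); WM=15
i=8 t=21 v=2: → [20,30); WM=20; [10,20) fires=12
i=9 t=26 v=2: → [20,30); WM=20
i=10 t=26 v=9: → [20,30); WM=20
i=11 t=24 v=3: → [20,30); WM=25
i=12 t=29 v=5: → [20,30); WM=25
i=13 t=37 v=5: → [30,40); WM=25
i=14 t=25 v=2: → [20,30); WM=36; [20,30) fires=27
i=15 t=28 v=8: DROP (t<36-2); WM=36
i=16 t=37 v=6: → [30,40); WM=36
i=17 t=42 v=2: → [40,50); WM=41; [30,40) fires=11
i=18 t=44 v=3: → [40,50); WM=41
i=19 t=39 v=6: → [30,40); WM=41
i=20 t=48 v=9: → [40,50); WM=47
i=21 t=38 v=9: DROP (t<47-2); WM=47

[0,10)=23 [10,20)=12 [20,30)=27 [30,40)=17 [40,50)=14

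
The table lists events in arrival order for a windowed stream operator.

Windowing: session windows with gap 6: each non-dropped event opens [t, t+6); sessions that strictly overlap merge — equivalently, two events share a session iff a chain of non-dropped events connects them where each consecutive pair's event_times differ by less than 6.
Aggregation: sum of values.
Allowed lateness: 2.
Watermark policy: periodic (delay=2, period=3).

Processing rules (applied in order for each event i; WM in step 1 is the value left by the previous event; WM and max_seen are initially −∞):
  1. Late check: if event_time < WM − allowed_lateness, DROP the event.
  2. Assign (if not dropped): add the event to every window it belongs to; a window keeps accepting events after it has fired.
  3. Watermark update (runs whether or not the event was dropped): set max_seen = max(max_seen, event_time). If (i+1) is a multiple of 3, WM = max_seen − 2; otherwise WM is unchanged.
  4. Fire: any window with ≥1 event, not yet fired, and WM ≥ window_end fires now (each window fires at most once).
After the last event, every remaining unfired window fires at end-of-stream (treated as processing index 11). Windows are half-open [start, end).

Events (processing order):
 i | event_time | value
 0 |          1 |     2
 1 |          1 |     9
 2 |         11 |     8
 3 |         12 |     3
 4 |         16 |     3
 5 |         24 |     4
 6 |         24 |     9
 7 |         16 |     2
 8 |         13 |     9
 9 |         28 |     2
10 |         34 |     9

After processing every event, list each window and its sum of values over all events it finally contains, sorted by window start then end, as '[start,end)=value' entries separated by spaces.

[1,7)=11 [11,22)=14 [24,34)=15 [34,40)=9

i=0 t=1 v=2: → [1,7); WM=−∞
i=1 t=1 v=9: → [1,7); WM=−∞
i=2 t=11 v=8: → [11,17); WM=9
i=3 t=12 v=3: → [11,18); WM=9
i=4 t=16 v=3: → [11,22); WM=9
i=5 t=24 v=4: → [24,30); WM=22
i=6 t=24 v=9: → [24,30); WM=22
i=7 t=16 v=2: DROP (t<22-2); WM=22
i=8 t=13 v=9: DROP (t<22-2); WM=22
i=9 t=28 v=2: → [24,34); WM=22
i=10 t=34 v=9: → [34,40); WM=22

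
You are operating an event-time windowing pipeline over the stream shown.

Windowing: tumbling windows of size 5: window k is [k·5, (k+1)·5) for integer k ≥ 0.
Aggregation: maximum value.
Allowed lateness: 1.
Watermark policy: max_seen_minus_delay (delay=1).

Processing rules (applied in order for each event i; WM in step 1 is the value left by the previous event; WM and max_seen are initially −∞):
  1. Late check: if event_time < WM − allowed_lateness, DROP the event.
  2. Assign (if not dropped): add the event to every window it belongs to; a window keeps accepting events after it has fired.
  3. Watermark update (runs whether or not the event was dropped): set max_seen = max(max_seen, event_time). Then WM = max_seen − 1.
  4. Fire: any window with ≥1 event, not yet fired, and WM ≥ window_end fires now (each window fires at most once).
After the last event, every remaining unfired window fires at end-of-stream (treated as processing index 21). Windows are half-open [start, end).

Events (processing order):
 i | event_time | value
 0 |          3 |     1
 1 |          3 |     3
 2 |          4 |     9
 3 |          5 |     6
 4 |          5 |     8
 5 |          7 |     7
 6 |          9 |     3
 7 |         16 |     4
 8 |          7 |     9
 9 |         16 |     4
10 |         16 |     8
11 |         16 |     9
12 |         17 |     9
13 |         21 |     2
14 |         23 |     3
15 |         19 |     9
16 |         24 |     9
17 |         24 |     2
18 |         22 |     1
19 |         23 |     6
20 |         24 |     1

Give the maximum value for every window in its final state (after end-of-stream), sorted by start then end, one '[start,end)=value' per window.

i=0 t=3 v=1: → [0,5); WM=2
i=1 t=3 v=3: → [0,5); WM=2
i=2 t=4 v=9: → [0,5); WM=3
i=3 t=5 v=6: → [5,10); WM=4
i=4 t=5 v=8: → [5,10); WM=4
i=5 t=7 v=7: → [5,10); WM=6; [0,5) fires=9
i=6 t=9 v=3: → [5,10); WM=8
i=7 t=16 v=4: → [15,20); WM=15; [5,10) fires=8
i=8 t=7 v=9: DROP (t<15-1); WM=15
i=9 t=16 v=4: → [15,20); WM=15
i=10 t=16 v=8: → [15,20); WM=15
i=11 t=16 v=9: → [15,20); WM=15
i=12 t=17 v=9: → [15,20); WM=16
i=13 t=21 v=2: → [20,25); WM=20; [15,20) fires=9
i=14 t=23 v=3: → [20,25); WM=22
i=15 t=19 v=9: DROP (t<22-1); WM=22
i=16 t=24 v=9: → [20,25); WM=23
i=17 t=24 v=2: → [20,25); WM=23
i=18 t=22 v=1: → [20,25); WM=23
i=19 t=23 v=6: → [20,25); WM=23
i=20 t=24 v=1: → [20,25); WM=23

[0,5)=9 [5,10)=8 [15,20)=9 [20,25)=9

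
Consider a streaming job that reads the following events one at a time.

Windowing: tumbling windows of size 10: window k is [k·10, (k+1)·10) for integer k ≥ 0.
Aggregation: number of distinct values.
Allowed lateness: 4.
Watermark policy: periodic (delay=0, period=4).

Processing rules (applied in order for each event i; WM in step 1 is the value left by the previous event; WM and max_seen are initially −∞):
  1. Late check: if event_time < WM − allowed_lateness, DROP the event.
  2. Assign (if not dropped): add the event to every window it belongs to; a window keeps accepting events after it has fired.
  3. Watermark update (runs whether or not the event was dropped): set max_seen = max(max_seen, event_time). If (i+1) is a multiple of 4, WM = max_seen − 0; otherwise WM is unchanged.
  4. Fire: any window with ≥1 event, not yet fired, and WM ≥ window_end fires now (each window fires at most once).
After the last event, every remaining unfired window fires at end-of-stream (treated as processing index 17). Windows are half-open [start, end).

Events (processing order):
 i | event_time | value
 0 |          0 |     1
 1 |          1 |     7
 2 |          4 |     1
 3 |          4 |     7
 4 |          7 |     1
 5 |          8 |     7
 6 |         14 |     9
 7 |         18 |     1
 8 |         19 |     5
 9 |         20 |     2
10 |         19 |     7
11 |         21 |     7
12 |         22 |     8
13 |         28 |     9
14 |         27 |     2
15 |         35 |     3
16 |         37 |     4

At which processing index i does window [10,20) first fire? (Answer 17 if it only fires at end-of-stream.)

11

i=0 t=0 v=1: → [0,10); WM=−∞
i=1 t=1 v=7: → [0,10); WM=−∞
i=2 t=4 v=1: → [0,10); WM=−∞
i=3 t=4 v=7: → [0,10); WM=4
i=4 t=7 v=1: → [0,10); WM=4
i=5 t=8 v=7: → [0,10); WM=4
i=6 t=14 v=9: → [10,20); WM=4
i=7 t=18 v=1: → [10,20); WM=18; [0,10) fires=2
i=8 t=19 v=5: → [10,20); WM=18
i=9 t=20 v=2: → [20,30); WM=18
i=10 t=19 v=7: → [10,20); WM=18
i=11 t=21 v=7: → [20,30); WM=21; [10,20) fires=4
i=12 t=22 v=8: → [20,30); WM=21
i=13 t=28 v=9: → [20,30); WM=21
i=14 t=27 v=2: → [20,30); WM=21
i=15 t=35 v=3: → [30,40); WM=35; [20,30) fires=4
i=16 t=37 v=4: → [30,40); WM=35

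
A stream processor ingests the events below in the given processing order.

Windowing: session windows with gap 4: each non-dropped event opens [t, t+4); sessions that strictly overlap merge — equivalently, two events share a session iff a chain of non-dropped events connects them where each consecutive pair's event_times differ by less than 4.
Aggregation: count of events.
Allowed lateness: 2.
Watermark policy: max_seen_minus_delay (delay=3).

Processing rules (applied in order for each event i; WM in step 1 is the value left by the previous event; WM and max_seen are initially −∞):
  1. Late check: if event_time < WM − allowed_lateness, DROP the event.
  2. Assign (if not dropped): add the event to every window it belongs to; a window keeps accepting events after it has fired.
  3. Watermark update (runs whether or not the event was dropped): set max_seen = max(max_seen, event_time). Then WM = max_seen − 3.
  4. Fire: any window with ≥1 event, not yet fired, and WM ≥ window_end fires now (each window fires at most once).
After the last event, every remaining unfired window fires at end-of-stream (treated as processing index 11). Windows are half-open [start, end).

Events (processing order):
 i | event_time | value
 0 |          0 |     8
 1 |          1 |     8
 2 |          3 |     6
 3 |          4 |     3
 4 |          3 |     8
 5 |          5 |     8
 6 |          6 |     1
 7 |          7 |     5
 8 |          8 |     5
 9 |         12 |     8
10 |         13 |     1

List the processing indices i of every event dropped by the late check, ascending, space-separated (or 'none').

none

i=0 t=0 v=8: → [0,4); WM=-3
i=1 t=1 v=8: → [0,5); WM=-2
i=2 t=3 v=6: → [0,7); WM=0
i=3 t=4 v=3: → [0,8); WM=1
i=4 t=3 v=8: → [0,8); WM=1
i=5 t=5 v=8: → [0,9); WM=2
i=6 t=6 v=1: → [0,10); WM=3
i=7 t=7 v=5: → [0,11); WM=4
i=8 t=8 v=5: → [0,12); WM=5
i=9 t=12 v=8: → [12,16); WM=9
i=10 t=13 v=1: → [12,17); WM=10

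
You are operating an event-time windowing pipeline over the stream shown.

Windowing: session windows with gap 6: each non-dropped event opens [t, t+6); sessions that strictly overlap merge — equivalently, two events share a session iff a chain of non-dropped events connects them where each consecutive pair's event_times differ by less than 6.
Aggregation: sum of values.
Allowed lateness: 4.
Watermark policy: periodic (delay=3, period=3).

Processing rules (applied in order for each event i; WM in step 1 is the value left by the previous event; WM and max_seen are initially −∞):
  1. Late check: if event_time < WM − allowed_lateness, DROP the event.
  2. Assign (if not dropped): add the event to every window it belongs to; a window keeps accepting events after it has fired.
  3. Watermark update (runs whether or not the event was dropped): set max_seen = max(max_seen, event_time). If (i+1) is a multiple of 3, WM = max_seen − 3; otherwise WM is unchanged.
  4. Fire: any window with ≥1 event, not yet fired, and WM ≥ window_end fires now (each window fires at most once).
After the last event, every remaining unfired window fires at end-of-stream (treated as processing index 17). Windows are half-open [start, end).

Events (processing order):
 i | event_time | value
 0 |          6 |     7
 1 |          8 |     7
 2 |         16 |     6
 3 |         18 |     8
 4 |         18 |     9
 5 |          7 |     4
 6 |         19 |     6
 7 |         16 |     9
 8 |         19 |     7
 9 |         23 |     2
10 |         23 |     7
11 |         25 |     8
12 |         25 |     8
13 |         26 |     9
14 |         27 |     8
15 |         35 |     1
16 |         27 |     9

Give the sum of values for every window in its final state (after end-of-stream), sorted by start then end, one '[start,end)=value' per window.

i=0 t=6 v=7: → [6,12); WM=−∞
i=1 t=8 v=7: → [6,14); WM=−∞
i=2 t=16 v=6: → [16,22); WM=13
i=3 t=18 v=8: → [16,24); WM=13
i=4 t=18 v=9: → [16,24); WM=13
i=5 t=7 v=4: DROP (t<13-4); WM=15
i=6 t=19 v=6: → [16,25); WM=15
i=7 t=16 v=9: → [16,25); WM=15
i=8 t=19 v=7: → [16,25); WM=16
i=9 t=23 v=2: → [16,29); WM=16
i=10 t=23 v=7: → [16,29); WM=16
i=11 t=25 v=8: → [16,31); WM=22
i=12 t=25 v=8: → [16,31); WM=22
i=13 t=26 v=9: → [16,32); WM=22
i=14 t=27 v=8: → [16,33); WM=24
i=15 t=35 v=1: → [35,41); WM=24
i=16 t=27 v=9: → [16,33); WM=24

[6,14)=14 [16,33)=96 [35,41)=1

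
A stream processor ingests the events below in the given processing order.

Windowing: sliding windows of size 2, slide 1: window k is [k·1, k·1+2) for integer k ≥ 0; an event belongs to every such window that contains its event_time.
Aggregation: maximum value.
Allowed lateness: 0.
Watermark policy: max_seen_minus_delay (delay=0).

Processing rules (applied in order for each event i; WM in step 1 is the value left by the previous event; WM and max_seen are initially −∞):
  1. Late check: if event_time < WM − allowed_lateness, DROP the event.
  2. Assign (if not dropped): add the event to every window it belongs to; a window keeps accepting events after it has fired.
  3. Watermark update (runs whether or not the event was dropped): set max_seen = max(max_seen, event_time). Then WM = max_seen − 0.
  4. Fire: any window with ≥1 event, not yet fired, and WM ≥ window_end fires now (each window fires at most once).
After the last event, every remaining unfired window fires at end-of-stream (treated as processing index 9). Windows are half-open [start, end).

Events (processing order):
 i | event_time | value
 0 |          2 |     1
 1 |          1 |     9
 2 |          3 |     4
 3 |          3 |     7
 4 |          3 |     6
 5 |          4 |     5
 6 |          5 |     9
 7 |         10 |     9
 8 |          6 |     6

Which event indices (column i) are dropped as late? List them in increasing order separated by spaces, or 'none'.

1 8

i=0 t=2 v=1: → [2,4),[1,3); WM=2
i=1 t=1 v=9: DROP (t<2-0); WM=2
i=2 t=3 v=4: → [3,5),[2,4); WM=3; [1,3) fires=1
i=3 t=3 v=7: → [3,5),[2,4); WM=3
i=4 t=3 v=6: → [3,5),[2,4); WM=3
i=5 t=4 v=5: → [4,6),[3,5); WM=4; [2,4) fires=7
i=6 t=5 v=9: → [5,7),[4,6); WM=5; [3,5) fires=7
i=7 t=10 v=9: → [10,12),[9,11); WM=10; [4,6) fires=9 [5,7) fires=9
i=8 t=6 v=6: DROP (t<10-0); WM=10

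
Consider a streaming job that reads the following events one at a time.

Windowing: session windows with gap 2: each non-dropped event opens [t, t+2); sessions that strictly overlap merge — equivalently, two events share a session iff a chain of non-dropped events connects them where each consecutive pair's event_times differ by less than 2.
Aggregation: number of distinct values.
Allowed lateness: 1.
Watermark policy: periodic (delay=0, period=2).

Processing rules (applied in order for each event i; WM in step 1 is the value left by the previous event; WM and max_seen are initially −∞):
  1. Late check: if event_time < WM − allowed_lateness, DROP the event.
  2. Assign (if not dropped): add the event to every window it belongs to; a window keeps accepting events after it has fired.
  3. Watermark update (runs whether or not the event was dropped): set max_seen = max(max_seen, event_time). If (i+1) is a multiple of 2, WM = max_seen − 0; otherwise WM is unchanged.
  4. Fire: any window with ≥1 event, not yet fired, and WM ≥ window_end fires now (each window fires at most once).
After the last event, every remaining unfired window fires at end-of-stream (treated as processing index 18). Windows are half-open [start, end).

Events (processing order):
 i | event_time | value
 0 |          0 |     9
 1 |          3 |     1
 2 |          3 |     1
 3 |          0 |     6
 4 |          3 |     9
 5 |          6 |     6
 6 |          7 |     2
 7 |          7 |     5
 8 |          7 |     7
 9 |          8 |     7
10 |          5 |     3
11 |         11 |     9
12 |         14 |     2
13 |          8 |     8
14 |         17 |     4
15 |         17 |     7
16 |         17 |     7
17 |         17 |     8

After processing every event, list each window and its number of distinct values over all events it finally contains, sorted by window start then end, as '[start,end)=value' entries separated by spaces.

[0,2)=1 [3,5)=2 [6,10)=4 [11,13)=1 [14,16)=1 [17,19)=3

i=0 t=0 v=9: → [0,2); WM=−∞
i=1 t=3 v=1: → [3,5); WM=3
i=2 t=3 v=1: → [3,5); WM=3
i=3 t=0 v=6: DROP (t<3-1); WM=3
i=4 t=3 v=9: → [3,5); WM=3
i=5 t=6 v=6: → [6,8); WM=6
i=6 t=7 v=2: → [6,9); WM=6
i=7 t=7 v=5: → [6,9); WM=7
i=8 t=7 v=7: → [6,9); WM=7
i=9 t=8 v=7: → [6,10); WM=8
i=10 t=5 v=3: DROP (t<8-1); WM=8
i=11 t=11 v=9: → [11,13); WM=11
i=12 t=14 v=2: → [14,16); WM=11
i=13 t=8 v=8: DROP (t<11-1); WM=14
i=14 t=17 v=4: → [17,19); WM=14
i=15 t=17 v=7: → [17,19); WM=17
i=16 t=17 v=7: → [17,19); WM=17
i=17 t=17 v=8: → [17,19); WM=17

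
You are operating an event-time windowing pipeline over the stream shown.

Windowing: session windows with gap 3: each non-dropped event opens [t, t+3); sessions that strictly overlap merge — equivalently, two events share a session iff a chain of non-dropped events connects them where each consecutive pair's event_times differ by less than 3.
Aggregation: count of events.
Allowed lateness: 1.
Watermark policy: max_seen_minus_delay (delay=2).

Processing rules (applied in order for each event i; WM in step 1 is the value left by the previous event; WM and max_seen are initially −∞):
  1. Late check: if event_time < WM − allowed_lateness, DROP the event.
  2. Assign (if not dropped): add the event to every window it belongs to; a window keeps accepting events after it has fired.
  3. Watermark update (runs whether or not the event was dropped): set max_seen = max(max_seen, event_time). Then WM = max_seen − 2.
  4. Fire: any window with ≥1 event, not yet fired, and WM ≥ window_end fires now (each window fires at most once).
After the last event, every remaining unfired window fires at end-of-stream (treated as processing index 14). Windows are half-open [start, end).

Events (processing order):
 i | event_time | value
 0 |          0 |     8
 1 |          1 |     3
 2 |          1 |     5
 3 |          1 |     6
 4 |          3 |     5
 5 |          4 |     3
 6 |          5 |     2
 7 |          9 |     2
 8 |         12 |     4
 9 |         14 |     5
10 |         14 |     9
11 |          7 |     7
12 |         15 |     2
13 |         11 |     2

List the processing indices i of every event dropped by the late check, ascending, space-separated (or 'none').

i=0 t=0 v=8: → [0,3); WM=-2
i=1 t=1 v=3: → [0,4); WM=-1
i=2 t=1 v=5: → [0,4); WM=-1
i=3 t=1 v=6: → [0,4); WM=-1
i=4 t=3 v=5: → [0,6); WM=1
i=5 t=4 v=3: → [0,7); WM=2
i=6 t=5 v=2: → [0,8); WM=3
i=7 t=9 v=2: → [9,12); WM=7
i=8 t=12 v=4: → [12,15); WM=10
i=9 t=14 v=5: → [12,17); WM=12
i=10 t=14 v=9: → [12,17); WM=12
i=11 t=7 v=7: DROP (t<12-1); WM=12
i=12 t=15 v=2: → [12,18); WM=13
i=13 t=11 v=2: DROP (t<13-1); WM=13

11 13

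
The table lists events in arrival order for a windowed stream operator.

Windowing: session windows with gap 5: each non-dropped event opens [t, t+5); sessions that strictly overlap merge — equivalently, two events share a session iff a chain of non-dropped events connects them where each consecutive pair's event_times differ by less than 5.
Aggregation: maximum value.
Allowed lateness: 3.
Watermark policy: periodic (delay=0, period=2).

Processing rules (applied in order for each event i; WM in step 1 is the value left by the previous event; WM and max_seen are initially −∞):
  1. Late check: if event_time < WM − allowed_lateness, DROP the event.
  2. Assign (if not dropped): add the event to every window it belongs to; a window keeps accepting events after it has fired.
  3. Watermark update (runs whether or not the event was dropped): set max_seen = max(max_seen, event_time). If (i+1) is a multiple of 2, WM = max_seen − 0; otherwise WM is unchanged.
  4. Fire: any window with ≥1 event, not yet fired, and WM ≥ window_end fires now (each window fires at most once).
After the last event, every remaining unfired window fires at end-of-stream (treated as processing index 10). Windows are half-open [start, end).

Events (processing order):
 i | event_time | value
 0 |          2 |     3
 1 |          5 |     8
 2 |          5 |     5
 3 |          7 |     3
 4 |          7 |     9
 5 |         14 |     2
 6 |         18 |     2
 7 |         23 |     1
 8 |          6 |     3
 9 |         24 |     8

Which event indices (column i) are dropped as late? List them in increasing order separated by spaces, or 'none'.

i=0 t=2 v=3: → [2,7); WM=−∞
i=1 t=5 v=8: → [2,10); WM=5
i=2 t=5 v=5: → [2,10); WM=5
i=3 t=7 v=3: → [2,12); WM=7
i=4 t=7 v=9: → [2,12); WM=7
i=5 t=14 v=2: → [14,19); WM=14
i=6 t=18 v=2: → [14,23); WM=14
i=7 t=23 v=1: → [23,28); WM=23
i=8 t=6 v=3: DROP (t<23-3); WM=23
i=9 t=24 v=8: → [23,29); WM=24

8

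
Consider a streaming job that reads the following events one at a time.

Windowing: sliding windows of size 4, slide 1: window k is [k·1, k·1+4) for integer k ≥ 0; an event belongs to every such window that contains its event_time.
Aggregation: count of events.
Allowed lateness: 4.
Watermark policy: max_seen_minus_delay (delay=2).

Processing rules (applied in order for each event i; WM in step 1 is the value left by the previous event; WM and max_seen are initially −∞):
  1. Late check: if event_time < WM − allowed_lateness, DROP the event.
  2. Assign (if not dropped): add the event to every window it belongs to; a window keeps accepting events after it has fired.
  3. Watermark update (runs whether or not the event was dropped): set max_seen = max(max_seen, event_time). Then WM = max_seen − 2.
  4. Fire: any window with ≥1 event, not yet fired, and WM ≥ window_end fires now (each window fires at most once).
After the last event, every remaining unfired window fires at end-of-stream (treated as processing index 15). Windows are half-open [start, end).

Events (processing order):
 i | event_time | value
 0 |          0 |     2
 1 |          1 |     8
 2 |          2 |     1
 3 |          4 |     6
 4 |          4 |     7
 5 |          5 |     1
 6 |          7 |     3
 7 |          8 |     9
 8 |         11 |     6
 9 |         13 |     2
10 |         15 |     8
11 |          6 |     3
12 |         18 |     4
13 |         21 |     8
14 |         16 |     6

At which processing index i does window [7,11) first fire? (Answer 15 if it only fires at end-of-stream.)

i=0 t=0 v=2: → [0,4); WM=-2
i=1 t=1 v=8: → [1,5),[0,4); WM=-1
i=2 t=2 v=1: → [2,6),[1,5),[0,4); WM=0
i=3 t=4 v=6: → [4,8),[3,7),[2,6),[1,5); WM=2
i=4 t=4 v=7: → [4,8),[3,7),[2,6),[1,5); WM=2
i=5 t=5 v=1: → [5,9),[4,8),[3,7),[2,6); WM=3
i=6 t=7 v=3: → [7,11),[6,10),[5,9),[4,8); WM=5; [0,4) fires=3 [1,5) fires=4
i=7 t=8 v=9: → [8,12),[7,11),[6,10),[5,9); WM=6; [2,6) fires=4
i=8 t=11 v=6: → [11,15),[10,14),[9,13),[8,12); WM=9; [3,7) fires=3 [4,8) fires=4 [5,9) fires=3
i=9 t=13 v=2: → [13,17),[12,16),[11,15),[10,14); WM=11; [6,10) fires=2 [7,11) fires=2
i=10 t=15 v=8: → [15,19),[14,18),[13,17),[12,16); WM=13; [8,12) fires=2 [9,13) fires=1
i=11 t=6 v=3: DROP (t<13-4); WM=13
i=12 t=18 v=4: → [18,22),[17,21),[16,20),[15,19); WM=16; [10,14) fires=2 [11,15) fires=2 [12,16) fires=2
i=13 t=21 v=8: → [21,25),[20,24),[19,23),[18,22); WM=19; [13,17) fires=2 [14,18) fires=1 [15,19) fires=2
i=14 t=16 v=6: → [16,20),[15,19),[14,18),[13,17); WM=19

9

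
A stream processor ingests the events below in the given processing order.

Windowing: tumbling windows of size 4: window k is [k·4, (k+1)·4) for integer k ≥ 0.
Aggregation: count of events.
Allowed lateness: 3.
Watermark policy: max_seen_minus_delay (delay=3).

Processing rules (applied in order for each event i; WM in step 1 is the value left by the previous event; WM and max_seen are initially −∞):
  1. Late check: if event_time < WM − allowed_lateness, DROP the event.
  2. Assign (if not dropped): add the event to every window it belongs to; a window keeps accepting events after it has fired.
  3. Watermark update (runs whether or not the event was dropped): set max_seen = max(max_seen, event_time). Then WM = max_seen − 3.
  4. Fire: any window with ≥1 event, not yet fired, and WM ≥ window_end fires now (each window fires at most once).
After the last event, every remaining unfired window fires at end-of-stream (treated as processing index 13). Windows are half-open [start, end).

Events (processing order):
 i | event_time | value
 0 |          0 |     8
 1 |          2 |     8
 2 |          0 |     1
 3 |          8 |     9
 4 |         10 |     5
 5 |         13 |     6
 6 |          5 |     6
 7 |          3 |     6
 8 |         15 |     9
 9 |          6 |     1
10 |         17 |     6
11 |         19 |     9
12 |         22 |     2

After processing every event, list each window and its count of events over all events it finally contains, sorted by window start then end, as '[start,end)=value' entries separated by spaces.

i=0 t=0 v=8: → [0,4); WM=-3
i=1 t=2 v=8: → [0,4); WM=-1
i=2 t=0 v=1: → [0,4); WM=-1
i=3 t=8 v=9: → [8,12); WM=5; [0,4) fires=3
i=4 t=10 v=5: → [8,12); WM=7
i=5 t=13 v=6: → [12,16); WM=10
i=6 t=5 v=6: DROP (t<10-3); WM=10
i=7 t=3 v=6: DROP (t<10-3); WM=10
i=8 t=15 v=9: → [12,16); WM=12; [8,12) fires=2
i=9 t=6 v=1: DROP (t<12-3); WM=12
i=10 t=17 v=6: → [16,20); WM=14
i=11 t=19 v=9: → [16,20); WM=16; [12,16) fires=2
i=12 t=22 v=2: → [20,24); WM=19

[0,4)=3 [8,12)=2 [12,16)=2 [16,20)=2 [20,24)=1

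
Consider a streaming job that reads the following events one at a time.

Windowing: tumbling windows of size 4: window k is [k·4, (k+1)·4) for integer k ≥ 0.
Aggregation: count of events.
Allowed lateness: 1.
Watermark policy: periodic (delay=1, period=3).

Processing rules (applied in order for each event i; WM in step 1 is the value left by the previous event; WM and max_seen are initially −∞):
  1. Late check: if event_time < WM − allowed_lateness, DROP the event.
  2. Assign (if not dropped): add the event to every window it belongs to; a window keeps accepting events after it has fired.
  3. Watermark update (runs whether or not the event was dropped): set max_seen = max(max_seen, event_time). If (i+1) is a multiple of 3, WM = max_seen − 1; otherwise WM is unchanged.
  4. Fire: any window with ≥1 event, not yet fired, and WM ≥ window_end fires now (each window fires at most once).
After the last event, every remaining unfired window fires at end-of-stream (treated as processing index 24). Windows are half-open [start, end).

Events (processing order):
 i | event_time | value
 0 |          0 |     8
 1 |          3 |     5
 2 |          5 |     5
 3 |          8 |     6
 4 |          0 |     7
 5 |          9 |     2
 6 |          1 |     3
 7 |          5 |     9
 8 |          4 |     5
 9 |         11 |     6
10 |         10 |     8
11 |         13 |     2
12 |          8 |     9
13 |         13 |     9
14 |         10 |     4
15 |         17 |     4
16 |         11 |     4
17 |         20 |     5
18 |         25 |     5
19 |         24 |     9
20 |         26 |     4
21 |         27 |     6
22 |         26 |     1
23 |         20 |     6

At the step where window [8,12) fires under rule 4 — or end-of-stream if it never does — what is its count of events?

i=0 t=0 v=8: → [0,4); WM=−∞
i=1 t=3 v=5: → [0,4); WM=−∞
i=2 t=5 v=5: → [4,8); WM=4; [0,4) fires=2
i=3 t=8 v=6: → [8,12); WM=4
i=4 t=0 v=7: DROP (t<4-1); WM=4
i=5 t=9 v=2: → [8,12); WM=8; [4,8) fires=1
i=6 t=1 v=3: DROP (t<8-1); WM=8
i=7 t=5 v=9: DROP (t<8-1); WM=8
i=8 t=4 v=5: DROP (t<8-1); WM=8
i=9 t=11 v=6: → [8,12); WM=8
i=10 t=10 v=8: → [8,12); WM=8
i=11 t=13 v=2: → [12,16); WM=12; [8,12) fires=4
i=12 t=8 v=9: DROP (t<12-1); WM=12
i=13 t=13 v=9: → [12,16); WM=12
i=14 t=10 v=4: DROP (t<12-1); WM=12
i=15 t=17 v=4: → [16,20); WM=12
i=16 t=11 v=4: → [8,12); WM=12
i=17 t=20 v=5: → [20,24); WM=19; [12,16) fires=2
i=18 t=25 v=5: → [24,28); WM=19
i=19 t=24 v=9: → [24,28); WM=19
i=20 t=26 v=4: → [24,28); WM=25; [16,20) fires=1 [20,24) fires=1
i=21 t=27 v=6: → [24,28); WM=25
i=22 t=26 v=1: → [24,28); WM=25
i=23 t=20 v=6: DROP (t<25-1); WM=26

4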